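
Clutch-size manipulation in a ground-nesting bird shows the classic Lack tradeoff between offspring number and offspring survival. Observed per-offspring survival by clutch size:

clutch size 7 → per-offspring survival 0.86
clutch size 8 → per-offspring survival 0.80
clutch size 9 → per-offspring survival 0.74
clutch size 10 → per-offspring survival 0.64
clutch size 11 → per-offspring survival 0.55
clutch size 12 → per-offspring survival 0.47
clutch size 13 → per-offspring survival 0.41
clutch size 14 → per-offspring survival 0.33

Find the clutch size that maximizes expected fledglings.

9

Expected fledglings = c × s(c):
  c=7: 7 × 0.86 = 6.020
  c=8: 8 × 0.80 = 6.400
  c=9: 9 × 0.74 = 6.660
  c=10: 10 × 0.64 = 6.400
  c=11: 11 × 0.55 = 6.050
  c=12: 12 × 0.47 = 5.640
  c=13: 13 × 0.41 = 5.330
  c=14: 14 × 0.33 = 4.620
Maximum at c = 9 (6.660 fledglings).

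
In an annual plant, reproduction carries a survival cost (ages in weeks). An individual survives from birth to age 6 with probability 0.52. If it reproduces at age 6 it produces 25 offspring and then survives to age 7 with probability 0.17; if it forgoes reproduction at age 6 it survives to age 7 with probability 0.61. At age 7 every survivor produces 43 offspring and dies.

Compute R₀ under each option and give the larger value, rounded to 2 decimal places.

16.80

breed at age 6: R₀ = 0.52 × (25 + 0.17 × 43) = 0.52 × 32.3100 = 16.8012
delay to age 7: R₀ = 0.52 × (0.61 × 43) = 0.52 × 26.2300 = 13.6396
Higher: breed at age 6 (16.8012).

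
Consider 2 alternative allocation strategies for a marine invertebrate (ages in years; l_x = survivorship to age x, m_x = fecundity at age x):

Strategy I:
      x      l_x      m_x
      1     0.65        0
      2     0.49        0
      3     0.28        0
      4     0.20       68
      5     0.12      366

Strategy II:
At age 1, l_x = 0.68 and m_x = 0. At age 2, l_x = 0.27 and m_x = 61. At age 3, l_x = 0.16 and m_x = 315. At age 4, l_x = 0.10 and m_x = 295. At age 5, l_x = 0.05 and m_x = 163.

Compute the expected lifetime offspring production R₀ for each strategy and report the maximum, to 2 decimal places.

Strategy I: R₀ = 0.65×0 + 0.49×0 + 0.28×0 + 0.20×68 + 0.12×366 = 57.5200
Strategy II: R₀ = 0.68×0 + 0.27×61 + 0.16×315 + 0.10×295 + 0.05×163 = 104.5200
Highest R₀: strategy II with 104.5200.

104.52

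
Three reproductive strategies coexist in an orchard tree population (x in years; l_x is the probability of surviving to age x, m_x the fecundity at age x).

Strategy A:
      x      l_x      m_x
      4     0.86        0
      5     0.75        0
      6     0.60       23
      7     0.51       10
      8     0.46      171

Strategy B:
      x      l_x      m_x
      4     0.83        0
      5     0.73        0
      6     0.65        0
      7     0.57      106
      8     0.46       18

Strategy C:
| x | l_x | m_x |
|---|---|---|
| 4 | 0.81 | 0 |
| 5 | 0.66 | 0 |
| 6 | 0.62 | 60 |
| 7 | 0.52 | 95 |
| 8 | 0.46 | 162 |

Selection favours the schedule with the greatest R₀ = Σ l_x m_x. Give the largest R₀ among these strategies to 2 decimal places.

Strategy A: R₀ = 0.86×0 + 0.75×0 + 0.60×23 + 0.51×10 + 0.46×171 = 97.5600
Strategy B: R₀ = 0.83×0 + 0.73×0 + 0.65×0 + 0.57×106 + 0.46×18 = 68.7000
Strategy C: R₀ = 0.81×0 + 0.66×0 + 0.62×60 + 0.52×95 + 0.46×162 = 161.1200
Highest R₀: strategy C with 161.1200.

161.12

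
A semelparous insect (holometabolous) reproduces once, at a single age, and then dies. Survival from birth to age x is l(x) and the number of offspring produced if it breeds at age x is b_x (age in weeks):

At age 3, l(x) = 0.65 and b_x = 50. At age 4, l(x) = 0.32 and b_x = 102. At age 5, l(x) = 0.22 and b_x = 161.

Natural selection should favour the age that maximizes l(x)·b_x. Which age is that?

Expected offspring if breeding at age x = l(x) × b_x:
  age 3: 0.65 × 50 = 32.500
  age 4: 0.32 × 102 = 32.640
  age 5: 0.22 × 161 = 35.420
Maximum at age 5 (35.420).

5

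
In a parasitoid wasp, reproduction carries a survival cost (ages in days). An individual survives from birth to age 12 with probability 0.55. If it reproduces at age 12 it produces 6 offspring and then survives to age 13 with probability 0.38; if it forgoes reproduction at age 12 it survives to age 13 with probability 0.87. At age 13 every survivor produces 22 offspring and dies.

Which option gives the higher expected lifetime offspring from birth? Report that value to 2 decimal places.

10.53

breed at age 12: R₀ = 0.55 × (6 + 0.38 × 22) = 0.55 × 14.3600 = 7.8980
delay to age 13: R₀ = 0.55 × (0.87 × 22) = 0.55 × 19.1400 = 10.5270
Higher: delay to age 13 (10.5270).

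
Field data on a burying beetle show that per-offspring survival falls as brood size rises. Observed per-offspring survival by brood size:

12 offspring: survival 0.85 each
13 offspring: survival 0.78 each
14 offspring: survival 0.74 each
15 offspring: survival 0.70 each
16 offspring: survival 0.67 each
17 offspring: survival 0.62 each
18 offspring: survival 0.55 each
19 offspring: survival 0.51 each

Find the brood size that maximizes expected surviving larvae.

Expected surviving larvae = c × s(c):
  c=12: 12 × 0.85 = 10.200
  c=13: 13 × 0.78 = 10.140
  c=14: 14 × 0.74 = 10.360
  c=15: 15 × 0.70 = 10.500
  c=16: 16 × 0.67 = 10.720
  c=17: 17 × 0.62 = 10.540
  c=18: 18 × 0.55 = 9.900
  c=19: 19 × 0.51 = 9.690
Maximum at c = 16 (10.720 surviving larvae).

16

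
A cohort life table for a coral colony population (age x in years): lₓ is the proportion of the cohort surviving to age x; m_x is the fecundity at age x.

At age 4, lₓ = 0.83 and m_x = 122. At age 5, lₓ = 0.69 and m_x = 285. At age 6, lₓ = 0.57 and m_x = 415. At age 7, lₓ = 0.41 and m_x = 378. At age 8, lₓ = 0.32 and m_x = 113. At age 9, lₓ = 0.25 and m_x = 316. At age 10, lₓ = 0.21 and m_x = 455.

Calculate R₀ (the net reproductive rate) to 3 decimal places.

900.150

R₀ = Σ lₓ m_x:
  age 4: 0.83 × 122 = 101.2600
  age 5: 0.69 × 285 = 196.6500
  age 6: 0.57 × 415 = 236.5500
  age 7: 0.41 × 378 = 154.9800
  age 8: 0.32 × 113 = 36.1600
  age 9: 0.25 × 316 = 79.0000
  age 10: 0.21 × 455 = 95.5500
R₀ = 101.2600 + 196.6500 + 236.5500 + 154.9800 + 36.1600 + 79.0000 + 95.5500 = 900.1500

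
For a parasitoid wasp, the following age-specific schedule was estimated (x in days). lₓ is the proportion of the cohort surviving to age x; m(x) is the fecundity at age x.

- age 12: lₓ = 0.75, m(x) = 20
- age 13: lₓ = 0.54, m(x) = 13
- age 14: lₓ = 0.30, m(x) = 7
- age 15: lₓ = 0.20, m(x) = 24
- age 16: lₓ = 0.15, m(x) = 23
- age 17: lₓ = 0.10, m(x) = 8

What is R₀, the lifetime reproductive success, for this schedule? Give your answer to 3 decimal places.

33.170

R₀ = Σ lₓ m(x):
  age 12: 0.75 × 20 = 15.0000
  age 13: 0.54 × 13 = 7.0200
  age 14: 0.30 × 7 = 2.1000
  age 15: 0.20 × 24 = 4.8000
  age 16: 0.15 × 23 = 3.4500
  age 17: 0.10 × 8 = 0.8000
R₀ = 15.0000 + 7.0200 + 2.1000 + 4.8000 + 3.4500 + 0.8000 = 33.1700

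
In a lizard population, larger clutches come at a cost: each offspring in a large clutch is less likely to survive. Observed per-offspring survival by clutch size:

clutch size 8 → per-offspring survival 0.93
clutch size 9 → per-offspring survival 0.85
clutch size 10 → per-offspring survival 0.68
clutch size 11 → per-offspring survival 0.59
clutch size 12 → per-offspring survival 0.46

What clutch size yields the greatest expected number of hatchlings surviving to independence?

9

Expected hatchlings surviving to independence = c × s(c):
  c=8: 8 × 0.93 = 7.440
  c=9: 9 × 0.85 = 7.650
  c=10: 10 × 0.68 = 6.800
  c=11: 11 × 0.59 = 6.490
  c=12: 12 × 0.46 = 5.520
Maximum at c = 9 (7.650 hatchlings surviving to independence).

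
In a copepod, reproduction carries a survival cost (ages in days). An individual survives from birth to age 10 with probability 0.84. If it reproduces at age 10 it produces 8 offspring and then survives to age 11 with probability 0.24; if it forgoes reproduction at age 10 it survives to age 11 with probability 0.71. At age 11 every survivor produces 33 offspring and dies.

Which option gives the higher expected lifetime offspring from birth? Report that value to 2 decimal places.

19.68

breed at age 10: R₀ = 0.84 × (8 + 0.24 × 33) = 0.84 × 15.9200 = 13.3728
delay to age 11: R₀ = 0.84 × (0.71 × 33) = 0.84 × 23.4300 = 19.6812
Higher: delay to age 11 (19.6812).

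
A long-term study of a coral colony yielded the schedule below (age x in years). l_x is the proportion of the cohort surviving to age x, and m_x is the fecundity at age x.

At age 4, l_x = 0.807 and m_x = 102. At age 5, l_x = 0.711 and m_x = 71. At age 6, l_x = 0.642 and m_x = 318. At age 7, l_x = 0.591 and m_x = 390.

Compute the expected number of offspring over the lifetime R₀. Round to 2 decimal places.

R₀ = Σ l_x m_x:
  age 4: 0.807 × 102 = 82.3140
  age 5: 0.711 × 71 = 50.4810
  age 6: 0.642 × 318 = 204.1560
  age 7: 0.591 × 390 = 230.4900
R₀ = 82.3140 + 50.4810 + 204.1560 + 230.4900 = 567.4410

567.44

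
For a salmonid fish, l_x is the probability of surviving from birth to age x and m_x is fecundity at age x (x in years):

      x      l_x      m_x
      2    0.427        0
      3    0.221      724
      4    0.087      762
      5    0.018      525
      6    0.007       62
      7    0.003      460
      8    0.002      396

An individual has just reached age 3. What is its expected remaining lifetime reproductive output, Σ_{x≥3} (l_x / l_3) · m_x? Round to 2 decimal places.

1078.52

l_3 = 0.221. Conditional survival from age 3 to x is l_x / l_3.
  x=3: (0.221/0.221) × 724 = 724.0000
  x=4: (0.087/0.221) × 762 = 299.9729
  x=5: (0.018/0.221) × 525 = 42.7602
  x=6: (0.007/0.221) × 62 = 1.9638
  x=7: (0.003/0.221) × 460 = 6.2443
  x=8: (0.002/0.221) × 396 = 3.5837
Sum = 724.0000 + 299.9729 + 42.7602 + 1.9638 + 6.2443 + 3.5837 = 1078.5249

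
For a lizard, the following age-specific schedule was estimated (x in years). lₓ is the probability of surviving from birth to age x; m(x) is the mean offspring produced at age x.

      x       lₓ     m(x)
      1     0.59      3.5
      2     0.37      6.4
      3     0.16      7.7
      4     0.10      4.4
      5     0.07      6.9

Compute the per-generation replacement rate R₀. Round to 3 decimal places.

R₀ = Σ lₓ m(x):
  age 1: 0.59 × 3.5 = 2.0650
  age 2: 0.37 × 6.4 = 2.3680
  age 3: 0.16 × 7.7 = 1.2320
  age 4: 0.10 × 4.4 = 0.4400
  age 5: 0.07 × 6.9 = 0.4830
R₀ = 2.0650 + 2.3680 + 1.2320 + 0.4400 + 0.4830 = 6.5880

6.588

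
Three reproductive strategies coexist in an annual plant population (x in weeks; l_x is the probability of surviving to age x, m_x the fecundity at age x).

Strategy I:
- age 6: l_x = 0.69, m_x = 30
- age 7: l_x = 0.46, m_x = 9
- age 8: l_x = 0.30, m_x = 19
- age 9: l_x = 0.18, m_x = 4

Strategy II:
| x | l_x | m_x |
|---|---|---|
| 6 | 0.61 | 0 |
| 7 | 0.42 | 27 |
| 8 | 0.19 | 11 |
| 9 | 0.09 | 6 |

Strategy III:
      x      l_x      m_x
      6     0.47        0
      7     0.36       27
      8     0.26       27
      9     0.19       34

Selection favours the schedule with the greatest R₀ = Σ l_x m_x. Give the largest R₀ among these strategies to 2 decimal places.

31.26

Strategy I: R₀ = 0.69×30 + 0.46×9 + 0.30×19 + 0.18×4 = 31.2600
Strategy II: R₀ = 0.61×0 + 0.42×27 + 0.19×11 + 0.09×6 = 13.9700
Strategy III: R₀ = 0.47×0 + 0.36×27 + 0.26×27 + 0.19×34 = 23.2000
Highest R₀: strategy I with 31.2600.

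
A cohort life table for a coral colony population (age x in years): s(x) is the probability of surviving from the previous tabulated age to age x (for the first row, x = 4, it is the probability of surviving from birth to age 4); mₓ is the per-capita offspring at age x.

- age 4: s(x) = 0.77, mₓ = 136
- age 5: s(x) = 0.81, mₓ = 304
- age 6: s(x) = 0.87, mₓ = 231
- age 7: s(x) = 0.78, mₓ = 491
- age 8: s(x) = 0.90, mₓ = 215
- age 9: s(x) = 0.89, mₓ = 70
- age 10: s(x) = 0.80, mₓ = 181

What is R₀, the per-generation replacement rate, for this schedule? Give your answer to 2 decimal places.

782.20

Survivorship from birth: l_x = s_4·s_5·…·s_x.
  l_4 = 0.77000
  l_5 = 0.62370
  l_6 = 0.54262
  l_7 = 0.42324
  l_8 = 0.38092
  l_9 = 0.33902
  l_10 = 0.27121
R₀ = Σ l_x mₓ:
  age 4: 0.77000 × 136 = 104.7200
  age 5: 0.62370 × 304 = 189.6048
  age 6: 0.54262 × 231 = 125.3452
  age 7: 0.42324 × 491 = 207.8108
  age 8: 0.38092 × 215 = 81.8978
  age 9: 0.33902 × 70 = 23.7314
  age 10: 0.27121 × 181 = 49.0890
R₀ = 104.7200 + 189.6048 + 125.3452 + 207.8108 + 81.8978 + 23.7314 + 49.0890 = 782.1991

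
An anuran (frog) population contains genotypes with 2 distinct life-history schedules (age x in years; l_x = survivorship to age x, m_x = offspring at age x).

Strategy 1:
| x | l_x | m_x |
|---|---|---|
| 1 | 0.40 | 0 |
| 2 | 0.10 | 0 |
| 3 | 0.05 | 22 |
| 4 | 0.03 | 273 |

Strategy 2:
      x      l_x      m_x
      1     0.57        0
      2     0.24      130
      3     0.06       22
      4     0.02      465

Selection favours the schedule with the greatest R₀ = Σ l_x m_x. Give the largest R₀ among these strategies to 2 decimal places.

Strategy 1: R₀ = 0.40×0 + 0.10×0 + 0.05×22 + 0.03×273 = 9.2900
Strategy 2: R₀ = 0.57×0 + 0.24×130 + 0.06×22 + 0.02×465 = 41.8200
Highest R₀: strategy 2 with 41.8200.

41.82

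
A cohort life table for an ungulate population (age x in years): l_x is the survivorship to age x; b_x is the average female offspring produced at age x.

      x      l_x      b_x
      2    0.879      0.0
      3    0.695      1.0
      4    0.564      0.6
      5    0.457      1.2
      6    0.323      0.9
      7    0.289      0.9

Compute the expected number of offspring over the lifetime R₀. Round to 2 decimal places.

R₀ = Σ l_x b_x:
  age 2: 0.879 × 0.0 = 0.0000
  age 3: 0.695 × 1.0 = 0.6950
  age 4: 0.564 × 0.6 = 0.3384
  age 5: 0.457 × 1.2 = 0.5484
  age 6: 0.323 × 0.9 = 0.2907
  age 7: 0.289 × 0.9 = 0.2601
R₀ = 0.0000 + 0.6950 + 0.3384 + 0.5484 + 0.2907 + 0.2601 = 2.1326

2.13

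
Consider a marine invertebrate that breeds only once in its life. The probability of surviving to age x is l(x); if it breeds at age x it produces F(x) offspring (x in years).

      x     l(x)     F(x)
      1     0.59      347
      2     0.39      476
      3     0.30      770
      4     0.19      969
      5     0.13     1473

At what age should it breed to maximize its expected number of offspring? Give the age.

Expected offspring if breeding at age x = l(x) × F(x):
  age 1: 0.59 × 347 = 204.730
  age 2: 0.39 × 476 = 185.640
  age 3: 0.30 × 770 = 231.000
  age 4: 0.19 × 969 = 184.110
  age 5: 0.13 × 1473 = 191.490
Maximum at age 3 (231.000).

3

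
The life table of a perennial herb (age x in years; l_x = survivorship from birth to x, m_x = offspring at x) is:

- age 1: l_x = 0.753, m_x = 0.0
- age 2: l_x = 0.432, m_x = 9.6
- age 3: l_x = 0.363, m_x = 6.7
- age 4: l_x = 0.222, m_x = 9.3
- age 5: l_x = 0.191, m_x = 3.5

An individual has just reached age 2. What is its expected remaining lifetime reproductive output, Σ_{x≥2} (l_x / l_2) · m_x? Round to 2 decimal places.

21.56

l_2 = 0.432. Conditional survival from age 2 to x is l_x / l_2.
  x=2: (0.432/0.432) × 9.6 = 9.6000
  x=3: (0.363/0.432) × 6.7 = 5.6299
  x=4: (0.222/0.432) × 9.3 = 4.7792
  x=5: (0.191/0.432) × 3.5 = 1.5475
Sum = 9.6000 + 5.6299 + 4.7792 + 1.5475 = 21.5565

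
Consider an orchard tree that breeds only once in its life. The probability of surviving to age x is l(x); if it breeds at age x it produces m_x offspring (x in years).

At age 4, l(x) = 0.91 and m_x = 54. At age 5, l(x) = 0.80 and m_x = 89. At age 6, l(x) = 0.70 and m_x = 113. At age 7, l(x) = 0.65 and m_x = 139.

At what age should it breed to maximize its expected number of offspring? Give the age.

Expected offspring if breeding at age x = l(x) × m_x:
  age 4: 0.91 × 54 = 49.140
  age 5: 0.80 × 89 = 71.200
  age 6: 0.70 × 113 = 79.100
  age 7: 0.65 × 139 = 90.350
Maximum at age 7 (90.350).

7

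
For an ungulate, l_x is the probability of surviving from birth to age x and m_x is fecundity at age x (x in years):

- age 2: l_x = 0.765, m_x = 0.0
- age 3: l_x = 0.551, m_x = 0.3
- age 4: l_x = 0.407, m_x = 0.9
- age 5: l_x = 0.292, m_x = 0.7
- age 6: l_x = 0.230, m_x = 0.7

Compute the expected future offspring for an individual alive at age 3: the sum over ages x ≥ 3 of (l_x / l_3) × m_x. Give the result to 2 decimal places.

l_3 = 0.551. Conditional survival from age 3 to x is l_x / l_3.
  x=3: (0.551/0.551) × 0.3 = 0.3000
  x=4: (0.407/0.551) × 0.9 = 0.6648
  x=5: (0.292/0.551) × 0.7 = 0.3710
  x=6: (0.230/0.551) × 0.7 = 0.2922
Sum = 0.3000 + 0.6648 + 0.3710 + 0.2922 = 1.6279

1.63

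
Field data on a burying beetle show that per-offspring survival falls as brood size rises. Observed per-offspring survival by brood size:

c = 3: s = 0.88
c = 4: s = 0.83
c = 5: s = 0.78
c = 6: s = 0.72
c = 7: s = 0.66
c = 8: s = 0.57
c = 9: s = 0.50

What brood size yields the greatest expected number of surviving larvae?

7

Expected surviving larvae = c × s(c):
  c=3: 3 × 0.88 = 2.640
  c=4: 4 × 0.83 = 3.320
  c=5: 5 × 0.78 = 3.900
  c=6: 6 × 0.72 = 4.320
  c=7: 7 × 0.66 = 4.620
  c=8: 8 × 0.57 = 4.560
  c=9: 9 × 0.50 = 4.500
Maximum at c = 7 (4.620 surviving larvae).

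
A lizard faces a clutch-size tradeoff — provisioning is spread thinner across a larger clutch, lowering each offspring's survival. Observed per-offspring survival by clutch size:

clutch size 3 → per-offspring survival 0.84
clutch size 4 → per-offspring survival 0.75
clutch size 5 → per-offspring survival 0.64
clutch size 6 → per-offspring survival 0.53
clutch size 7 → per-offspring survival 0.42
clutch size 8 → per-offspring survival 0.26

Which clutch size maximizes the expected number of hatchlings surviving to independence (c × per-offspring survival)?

Expected hatchlings surviving to independence = c × s(c):
  c=3: 3 × 0.84 = 2.520
  c=4: 4 × 0.75 = 3.000
  c=5: 5 × 0.64 = 3.200
  c=6: 6 × 0.53 = 3.180
  c=7: 7 × 0.42 = 2.940
  c=8: 8 × 0.26 = 2.080
Maximum at c = 5 (3.200 hatchlings surviving to independence).

5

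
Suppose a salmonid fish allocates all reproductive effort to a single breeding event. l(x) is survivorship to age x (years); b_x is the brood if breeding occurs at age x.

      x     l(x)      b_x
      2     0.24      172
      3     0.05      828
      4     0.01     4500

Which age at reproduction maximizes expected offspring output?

4

Expected offspring if breeding at age x = l(x) × b_x:
  age 2: 0.24 × 172 = 41.280
  age 3: 0.05 × 828 = 41.400
  age 4: 0.01 × 4500 = 45.000
Maximum at age 4 (45.000).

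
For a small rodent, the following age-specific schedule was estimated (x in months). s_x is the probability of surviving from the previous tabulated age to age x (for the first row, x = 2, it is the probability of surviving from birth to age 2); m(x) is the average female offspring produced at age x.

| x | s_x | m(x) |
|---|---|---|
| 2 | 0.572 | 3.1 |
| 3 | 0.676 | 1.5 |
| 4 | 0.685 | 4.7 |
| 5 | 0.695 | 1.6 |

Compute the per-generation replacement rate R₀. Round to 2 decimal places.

3.89

Survivorship from birth: l_x = s_2·s_3·…·s_x.
  l_2 = 0.57200
  l_3 = 0.38667
  l_4 = 0.26487
  l_5 = 0.18408
R₀ = Σ l_x m(x):
  age 2: 0.57200 × 3.1 = 1.7732
  age 3: 0.38667 × 1.5 = 0.5800
  age 4: 0.26487 × 4.7 = 1.2449
  age 5: 0.18408 × 1.6 = 0.2945
R₀ = 1.7732 + 0.5800 + 1.2449 + 0.2945 = 3.8926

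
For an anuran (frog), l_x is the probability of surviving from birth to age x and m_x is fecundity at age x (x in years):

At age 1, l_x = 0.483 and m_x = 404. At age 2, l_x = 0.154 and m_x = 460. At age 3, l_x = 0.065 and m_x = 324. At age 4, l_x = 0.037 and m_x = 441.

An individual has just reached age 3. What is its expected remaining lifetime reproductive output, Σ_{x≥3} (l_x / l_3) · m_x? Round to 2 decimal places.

575.03

l_3 = 0.065. Conditional survival from age 3 to x is l_x / l_3.
  x=3: (0.065/0.065) × 324 = 324.0000
  x=4: (0.037/0.065) × 441 = 251.0308
Sum = 324.0000 + 251.0308 = 575.0308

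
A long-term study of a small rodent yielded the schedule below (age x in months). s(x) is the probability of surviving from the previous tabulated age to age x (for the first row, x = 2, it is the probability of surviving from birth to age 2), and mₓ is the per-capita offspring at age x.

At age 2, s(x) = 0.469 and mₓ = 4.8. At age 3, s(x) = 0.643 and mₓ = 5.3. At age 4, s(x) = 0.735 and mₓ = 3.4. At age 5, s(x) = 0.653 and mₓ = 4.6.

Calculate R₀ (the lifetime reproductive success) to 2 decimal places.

5.27

Survivorship from birth: l_x = s_2·s_3·…·s_x.
  l_2 = 0.46900
  l_3 = 0.30157
  l_4 = 0.22165
  l_5 = 0.14474
R₀ = Σ l_x mₓ:
  age 2: 0.46900 × 4.8 = 2.2512
  age 3: 0.30157 × 5.3 = 1.5983
  age 4: 0.22165 × 3.4 = 0.7536
  age 5: 0.14474 × 4.6 = 0.6658
R₀ = 2.2512 + 1.5983 + 0.7536 + 0.6658 = 5.2689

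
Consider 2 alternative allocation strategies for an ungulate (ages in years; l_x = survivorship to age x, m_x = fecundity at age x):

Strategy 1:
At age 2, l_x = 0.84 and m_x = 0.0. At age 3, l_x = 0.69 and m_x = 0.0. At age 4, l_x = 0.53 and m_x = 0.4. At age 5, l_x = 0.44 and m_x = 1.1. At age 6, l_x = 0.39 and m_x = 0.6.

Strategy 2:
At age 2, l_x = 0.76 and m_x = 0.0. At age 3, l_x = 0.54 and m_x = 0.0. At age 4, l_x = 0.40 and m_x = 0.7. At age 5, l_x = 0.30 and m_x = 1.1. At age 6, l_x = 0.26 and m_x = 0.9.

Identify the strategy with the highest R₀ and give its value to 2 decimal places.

Strategy 1: R₀ = 0.84×0.0 + 0.69×0.0 + 0.53×0.4 + 0.44×1.1 + 0.39×0.6 = 0.9300
Strategy 2: R₀ = 0.76×0.0 + 0.54×0.0 + 0.40×0.7 + 0.30×1.1 + 0.26×0.9 = 0.8440
Highest R₀: strategy 1 with 0.9300.

0.93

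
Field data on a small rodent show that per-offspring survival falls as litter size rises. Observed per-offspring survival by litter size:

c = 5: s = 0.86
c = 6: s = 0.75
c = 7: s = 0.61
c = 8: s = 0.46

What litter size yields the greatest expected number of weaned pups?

6

Expected weaned pups = c × s(c):
  c=5: 5 × 0.86 = 4.300
  c=6: 6 × 0.75 = 4.500
  c=7: 7 × 0.61 = 4.270
  c=8: 8 × 0.46 = 3.680
Maximum at c = 6 (4.500 weaned pups).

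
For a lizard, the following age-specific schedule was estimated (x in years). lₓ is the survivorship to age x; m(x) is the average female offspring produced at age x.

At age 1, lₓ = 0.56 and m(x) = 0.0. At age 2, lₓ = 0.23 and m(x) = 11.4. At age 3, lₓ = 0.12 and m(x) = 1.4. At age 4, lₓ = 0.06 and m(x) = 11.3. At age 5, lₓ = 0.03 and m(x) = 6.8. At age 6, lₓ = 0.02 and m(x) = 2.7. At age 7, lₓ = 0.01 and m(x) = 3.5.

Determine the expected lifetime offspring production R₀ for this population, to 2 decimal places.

3.76

R₀ = Σ lₓ m(x):
  age 1: 0.56 × 0.0 = 0.0000
  age 2: 0.23 × 11.4 = 2.6220
  age 3: 0.12 × 1.4 = 0.1680
  age 4: 0.06 × 11.3 = 0.6780
  age 5: 0.03 × 6.8 = 0.2040
  age 6: 0.02 × 2.7 = 0.0540
  age 7: 0.01 × 3.5 = 0.0350
R₀ = 0.0000 + 2.6220 + 0.1680 + 0.6780 + 0.2040 + 0.0540 + 0.0350 = 3.7610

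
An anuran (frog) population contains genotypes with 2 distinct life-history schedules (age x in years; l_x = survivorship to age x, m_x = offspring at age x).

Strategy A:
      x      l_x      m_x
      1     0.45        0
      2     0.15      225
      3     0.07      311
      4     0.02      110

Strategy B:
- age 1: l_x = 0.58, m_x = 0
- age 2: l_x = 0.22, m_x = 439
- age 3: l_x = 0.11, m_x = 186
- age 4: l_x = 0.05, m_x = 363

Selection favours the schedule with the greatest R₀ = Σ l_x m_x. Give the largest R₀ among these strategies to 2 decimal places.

135.19

Strategy A: R₀ = 0.45×0 + 0.15×225 + 0.07×311 + 0.02×110 = 57.7200
Strategy B: R₀ = 0.58×0 + 0.22×439 + 0.11×186 + 0.05×363 = 135.1900
Highest R₀: strategy B with 135.1900.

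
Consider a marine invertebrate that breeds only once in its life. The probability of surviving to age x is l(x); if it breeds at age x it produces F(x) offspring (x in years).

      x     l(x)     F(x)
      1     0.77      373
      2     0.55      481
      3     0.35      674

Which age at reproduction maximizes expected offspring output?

1

Expected offspring if breeding at age x = l(x) × F(x):
  age 1: 0.77 × 373 = 287.210
  age 2: 0.55 × 481 = 264.550
  age 3: 0.35 × 674 = 235.900
Maximum at age 1 (287.210).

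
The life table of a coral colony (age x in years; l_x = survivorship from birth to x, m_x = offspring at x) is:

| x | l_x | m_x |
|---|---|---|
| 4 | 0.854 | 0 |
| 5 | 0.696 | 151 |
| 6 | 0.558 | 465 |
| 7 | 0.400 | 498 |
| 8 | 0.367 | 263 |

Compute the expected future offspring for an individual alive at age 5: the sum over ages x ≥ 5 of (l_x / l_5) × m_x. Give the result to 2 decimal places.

948.69

l_5 = 0.696. Conditional survival from age 5 to x is l_x / l_5.
  x=5: (0.696/0.696) × 151 = 151.0000
  x=6: (0.558/0.696) × 465 = 372.8017
  x=7: (0.400/0.696) × 498 = 286.2069
  x=8: (0.367/0.696) × 263 = 138.6796
Sum = 151.0000 + 372.8017 + 286.2069 + 138.6796 = 948.6882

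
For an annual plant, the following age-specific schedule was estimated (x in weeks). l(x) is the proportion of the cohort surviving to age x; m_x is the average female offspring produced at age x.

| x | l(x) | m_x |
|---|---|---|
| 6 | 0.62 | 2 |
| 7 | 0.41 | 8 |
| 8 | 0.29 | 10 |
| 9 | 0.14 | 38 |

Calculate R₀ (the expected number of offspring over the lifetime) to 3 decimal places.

R₀ = Σ l(x) m_x:
  age 6: 0.62 × 2 = 1.2400
  age 7: 0.41 × 8 = 3.2800
  age 8: 0.29 × 10 = 2.9000
  age 9: 0.14 × 38 = 5.3200
R₀ = 1.2400 + 3.2800 + 2.9000 + 5.3200 = 12.7400

12.740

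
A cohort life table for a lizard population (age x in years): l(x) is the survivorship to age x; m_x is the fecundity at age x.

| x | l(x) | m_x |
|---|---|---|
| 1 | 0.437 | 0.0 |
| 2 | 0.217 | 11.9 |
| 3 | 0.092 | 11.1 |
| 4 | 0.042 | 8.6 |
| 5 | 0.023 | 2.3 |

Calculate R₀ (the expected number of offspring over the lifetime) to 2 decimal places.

4.02

R₀ = Σ l(x) m_x:
  age 1: 0.437 × 0.0 = 0.0000
  age 2: 0.217 × 11.9 = 2.5823
  age 3: 0.092 × 11.1 = 1.0212
  age 4: 0.042 × 8.6 = 0.3612
  age 5: 0.023 × 2.3 = 0.0529
R₀ = 0.0000 + 2.5823 + 1.0212 + 0.3612 + 0.0529 = 4.0176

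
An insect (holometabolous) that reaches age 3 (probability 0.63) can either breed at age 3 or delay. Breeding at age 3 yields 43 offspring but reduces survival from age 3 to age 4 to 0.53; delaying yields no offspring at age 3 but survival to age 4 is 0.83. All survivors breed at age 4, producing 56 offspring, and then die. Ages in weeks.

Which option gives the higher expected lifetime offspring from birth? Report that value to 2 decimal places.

breed at age 3: R₀ = 0.63 × (43 + 0.53 × 56) = 0.63 × 72.6800 = 45.7884
delay to age 4: R₀ = 0.63 × (0.83 × 56) = 0.63 × 46.4800 = 29.2824
Higher: breed at age 3 (45.7884).

45.79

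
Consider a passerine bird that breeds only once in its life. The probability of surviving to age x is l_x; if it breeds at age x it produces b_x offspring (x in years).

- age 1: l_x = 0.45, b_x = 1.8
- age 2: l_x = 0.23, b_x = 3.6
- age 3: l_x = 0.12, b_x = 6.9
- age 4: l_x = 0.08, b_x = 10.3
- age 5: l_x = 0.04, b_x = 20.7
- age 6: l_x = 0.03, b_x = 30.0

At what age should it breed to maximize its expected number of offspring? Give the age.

6

Expected offspring if breeding at age x = l_x × b_x:
  age 1: 0.45 × 1.8 = 0.810
  age 2: 0.23 × 3.6 = 0.828
  age 3: 0.12 × 6.9 = 0.828
  age 4: 0.08 × 10.3 = 0.824
  age 5: 0.04 × 20.7 = 0.828
  age 6: 0.03 × 30.0 = 0.900
Maximum at age 6 (0.900).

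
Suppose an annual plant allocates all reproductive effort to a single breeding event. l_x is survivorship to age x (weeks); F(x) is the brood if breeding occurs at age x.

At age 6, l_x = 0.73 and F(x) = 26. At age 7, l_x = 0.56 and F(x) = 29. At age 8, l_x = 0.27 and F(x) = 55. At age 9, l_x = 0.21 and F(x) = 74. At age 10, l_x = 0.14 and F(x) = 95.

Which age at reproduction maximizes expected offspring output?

Expected offspring if breeding at age x = l_x × F(x):
  age 6: 0.73 × 26 = 18.980
  age 7: 0.56 × 29 = 16.240
  age 8: 0.27 × 55 = 14.850
  age 9: 0.21 × 74 = 15.540
  age 10: 0.14 × 95 = 13.300
Maximum at age 6 (18.980).

6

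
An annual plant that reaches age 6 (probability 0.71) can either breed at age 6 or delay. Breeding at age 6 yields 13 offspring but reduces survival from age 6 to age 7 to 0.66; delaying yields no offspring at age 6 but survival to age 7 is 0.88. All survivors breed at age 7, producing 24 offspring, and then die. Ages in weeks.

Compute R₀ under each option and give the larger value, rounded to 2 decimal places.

breed at age 6: R₀ = 0.71 × (13 + 0.66 × 24) = 0.71 × 28.8400 = 20.4764
delay to age 7: R₀ = 0.71 × (0.88 × 24) = 0.71 × 21.1200 = 14.9952
Higher: breed at age 6 (20.4764).

20.48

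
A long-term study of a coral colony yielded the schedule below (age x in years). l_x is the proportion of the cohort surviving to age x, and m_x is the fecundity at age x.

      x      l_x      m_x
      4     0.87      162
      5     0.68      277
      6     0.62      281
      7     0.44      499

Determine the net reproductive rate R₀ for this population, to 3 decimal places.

R₀ = Σ l_x m_x:
  age 4: 0.87 × 162 = 140.9400
  age 5: 0.68 × 277 = 188.3600
  age 6: 0.62 × 281 = 174.2200
  age 7: 0.44 × 499 = 219.5600
R₀ = 140.9400 + 188.3600 + 174.2200 + 219.5600 = 723.0800

723.080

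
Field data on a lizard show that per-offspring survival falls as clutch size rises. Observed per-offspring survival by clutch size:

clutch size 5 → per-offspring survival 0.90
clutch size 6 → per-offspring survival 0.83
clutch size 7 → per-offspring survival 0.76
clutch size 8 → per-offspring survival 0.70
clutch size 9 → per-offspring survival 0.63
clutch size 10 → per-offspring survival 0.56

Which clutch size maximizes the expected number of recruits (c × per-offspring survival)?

Expected recruits = c × s(c):
  c=5: 5 × 0.90 = 4.500
  c=6: 6 × 0.83 = 4.980
  c=7: 7 × 0.76 = 5.320
  c=8: 8 × 0.70 = 5.600
  c=9: 9 × 0.63 = 5.670
  c=10: 10 × 0.56 = 5.600
Maximum at c = 9 (5.670 recruits).

9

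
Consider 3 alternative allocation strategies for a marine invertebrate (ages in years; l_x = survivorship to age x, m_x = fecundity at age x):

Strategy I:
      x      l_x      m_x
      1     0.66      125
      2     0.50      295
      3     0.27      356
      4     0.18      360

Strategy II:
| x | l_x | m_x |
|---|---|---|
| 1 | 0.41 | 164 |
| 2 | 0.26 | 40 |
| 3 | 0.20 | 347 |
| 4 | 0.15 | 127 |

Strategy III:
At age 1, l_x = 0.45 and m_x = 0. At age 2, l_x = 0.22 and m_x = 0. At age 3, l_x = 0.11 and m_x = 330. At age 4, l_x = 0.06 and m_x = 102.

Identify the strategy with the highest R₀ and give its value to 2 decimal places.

Strategy I: R₀ = 0.66×125 + 0.50×295 + 0.27×356 + 0.18×360 = 390.9200
Strategy II: R₀ = 0.41×164 + 0.26×40 + 0.20×347 + 0.15×127 = 166.0900
Strategy III: R₀ = 0.45×0 + 0.22×0 + 0.11×330 + 0.06×102 = 42.4200
Highest R₀: strategy I with 390.9200.

390.92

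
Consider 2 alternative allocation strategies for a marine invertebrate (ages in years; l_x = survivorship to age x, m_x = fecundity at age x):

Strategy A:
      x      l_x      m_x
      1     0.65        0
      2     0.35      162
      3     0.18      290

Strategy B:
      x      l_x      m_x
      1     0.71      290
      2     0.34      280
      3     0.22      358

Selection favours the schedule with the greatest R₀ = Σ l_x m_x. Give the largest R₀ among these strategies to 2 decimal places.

Strategy A: R₀ = 0.65×0 + 0.35×162 + 0.18×290 = 108.9000
Strategy B: R₀ = 0.71×290 + 0.34×280 + 0.22×358 = 379.8600
Highest R₀: strategy B with 379.8600.

379.86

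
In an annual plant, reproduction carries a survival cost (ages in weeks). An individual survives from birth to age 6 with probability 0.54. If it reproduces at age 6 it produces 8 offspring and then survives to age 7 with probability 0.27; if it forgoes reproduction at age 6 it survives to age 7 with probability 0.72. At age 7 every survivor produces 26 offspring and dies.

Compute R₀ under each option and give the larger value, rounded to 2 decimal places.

10.11

breed at age 6: R₀ = 0.54 × (8 + 0.27 × 26) = 0.54 × 15.0200 = 8.1108
delay to age 7: R₀ = 0.54 × (0.72 × 26) = 0.54 × 18.7200 = 10.1088
Higher: delay to age 7 (10.1088).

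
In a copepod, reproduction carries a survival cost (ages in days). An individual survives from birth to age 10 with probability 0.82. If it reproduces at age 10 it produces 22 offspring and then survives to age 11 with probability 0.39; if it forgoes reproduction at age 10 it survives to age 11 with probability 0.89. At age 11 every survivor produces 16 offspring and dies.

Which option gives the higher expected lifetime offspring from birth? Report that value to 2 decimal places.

23.16

breed at age 10: R₀ = 0.82 × (22 + 0.39 × 16) = 0.82 × 28.2400 = 23.1568
delay to age 11: R₀ = 0.82 × (0.89 × 16) = 0.82 × 14.2400 = 11.6768
Higher: breed at age 10 (23.1568).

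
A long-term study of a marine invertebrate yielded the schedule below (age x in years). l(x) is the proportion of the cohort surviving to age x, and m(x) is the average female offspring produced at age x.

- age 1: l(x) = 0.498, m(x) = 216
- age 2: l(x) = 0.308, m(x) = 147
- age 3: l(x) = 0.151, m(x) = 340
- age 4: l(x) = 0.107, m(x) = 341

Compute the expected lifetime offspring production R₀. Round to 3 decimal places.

240.671

R₀ = Σ l(x) m(x):
  age 1: 0.498 × 216 = 107.5680
  age 2: 0.308 × 147 = 45.2760
  age 3: 0.151 × 340 = 51.3400
  age 4: 0.107 × 341 = 36.4870
R₀ = 107.5680 + 45.2760 + 51.3400 + 36.4870 = 240.6710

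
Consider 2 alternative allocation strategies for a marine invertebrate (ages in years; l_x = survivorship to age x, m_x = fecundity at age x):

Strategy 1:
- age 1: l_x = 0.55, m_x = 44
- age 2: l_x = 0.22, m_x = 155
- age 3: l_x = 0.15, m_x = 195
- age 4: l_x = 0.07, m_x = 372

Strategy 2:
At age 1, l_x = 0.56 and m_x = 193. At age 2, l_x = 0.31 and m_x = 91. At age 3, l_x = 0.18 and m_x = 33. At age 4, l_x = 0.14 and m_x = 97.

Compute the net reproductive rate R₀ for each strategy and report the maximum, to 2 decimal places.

155.81

Strategy 1: R₀ = 0.55×44 + 0.22×155 + 0.15×195 + 0.07×372 = 113.5900
Strategy 2: R₀ = 0.56×193 + 0.31×91 + 0.18×33 + 0.14×97 = 155.8100
Highest R₀: strategy 2 with 155.8100.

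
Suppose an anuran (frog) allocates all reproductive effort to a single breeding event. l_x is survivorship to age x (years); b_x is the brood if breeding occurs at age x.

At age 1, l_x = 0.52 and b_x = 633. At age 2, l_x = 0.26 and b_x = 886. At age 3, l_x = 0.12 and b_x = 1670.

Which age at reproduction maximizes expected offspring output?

1

Expected offspring if breeding at age x = l_x × b_x:
  age 1: 0.52 × 633 = 329.160
  age 2: 0.26 × 886 = 230.360
  age 3: 0.12 × 1670 = 200.400
Maximum at age 1 (329.160).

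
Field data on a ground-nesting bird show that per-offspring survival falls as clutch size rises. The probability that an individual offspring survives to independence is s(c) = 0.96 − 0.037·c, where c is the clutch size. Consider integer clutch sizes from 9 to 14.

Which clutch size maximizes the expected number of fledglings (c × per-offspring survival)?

13

Expected fledglings = c × s(c):
  c=9: 9 × 0.627 = 5.643
  c=10: 10 × 0.590 = 5.900
  c=11: 11 × 0.553 = 6.083
  c=12: 12 × 0.516 = 6.192
  c=13: 13 × 0.479 = 6.227
  c=14: 14 × 0.442 = 6.188
Maximum at c = 13 (6.227 fledglings).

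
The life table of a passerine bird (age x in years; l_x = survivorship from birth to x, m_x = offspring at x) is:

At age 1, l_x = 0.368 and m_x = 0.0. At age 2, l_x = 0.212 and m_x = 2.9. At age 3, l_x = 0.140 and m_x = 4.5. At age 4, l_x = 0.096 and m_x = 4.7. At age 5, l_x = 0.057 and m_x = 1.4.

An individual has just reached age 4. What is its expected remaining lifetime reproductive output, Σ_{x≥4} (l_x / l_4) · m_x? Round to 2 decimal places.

l_4 = 0.096. Conditional survival from age 4 to x is l_x / l_4.
  x=4: (0.096/0.096) × 4.7 = 4.7000
  x=5: (0.057/0.096) × 1.4 = 0.8312
Sum = 4.7000 + 0.8312 = 5.5312

5.53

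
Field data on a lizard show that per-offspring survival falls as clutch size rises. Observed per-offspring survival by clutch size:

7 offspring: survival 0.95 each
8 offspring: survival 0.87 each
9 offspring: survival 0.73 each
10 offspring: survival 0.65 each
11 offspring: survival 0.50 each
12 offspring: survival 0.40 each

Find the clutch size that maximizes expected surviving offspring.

8

Expected surviving offspring = c × s(c):
  c=7: 7 × 0.95 = 6.650
  c=8: 8 × 0.87 = 6.960
  c=9: 9 × 0.73 = 6.570
  c=10: 10 × 0.65 = 6.500
  c=11: 11 × 0.50 = 5.500
  c=12: 12 × 0.40 = 4.800
Maximum at c = 8 (6.960 surviving offspring).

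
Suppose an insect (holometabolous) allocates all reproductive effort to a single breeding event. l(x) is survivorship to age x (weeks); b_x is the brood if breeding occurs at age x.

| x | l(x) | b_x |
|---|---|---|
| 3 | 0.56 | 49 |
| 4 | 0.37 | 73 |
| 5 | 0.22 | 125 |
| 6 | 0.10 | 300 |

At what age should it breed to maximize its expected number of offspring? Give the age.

Expected offspring if breeding at age x = l(x) × b_x:
  age 3: 0.56 × 49 = 27.440
  age 4: 0.37 × 73 = 27.010
  age 5: 0.22 × 125 = 27.500
  age 6: 0.10 × 300 = 30.000
Maximum at age 6 (30.000).

6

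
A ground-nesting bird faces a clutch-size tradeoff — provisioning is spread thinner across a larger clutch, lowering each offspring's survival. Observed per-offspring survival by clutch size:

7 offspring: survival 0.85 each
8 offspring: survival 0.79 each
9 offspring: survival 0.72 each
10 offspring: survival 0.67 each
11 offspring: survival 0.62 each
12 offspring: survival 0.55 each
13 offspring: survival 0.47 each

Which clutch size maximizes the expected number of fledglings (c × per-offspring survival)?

11

Expected fledglings = c × s(c):
  c=7: 7 × 0.85 = 5.950
  c=8: 8 × 0.79 = 6.320
  c=9: 9 × 0.72 = 6.480
  c=10: 10 × 0.67 = 6.700
  c=11: 11 × 0.62 = 6.820
  c=12: 12 × 0.55 = 6.600
  c=13: 13 × 0.47 = 6.110
Maximum at c = 11 (6.820 fledglings).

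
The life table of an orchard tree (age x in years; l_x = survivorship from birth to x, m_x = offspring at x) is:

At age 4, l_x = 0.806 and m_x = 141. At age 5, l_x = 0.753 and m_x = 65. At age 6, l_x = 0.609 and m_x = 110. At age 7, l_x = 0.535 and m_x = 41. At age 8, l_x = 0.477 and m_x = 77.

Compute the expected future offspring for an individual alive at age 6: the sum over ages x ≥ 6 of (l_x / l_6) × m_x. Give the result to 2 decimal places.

l_6 = 0.609. Conditional survival from age 6 to x is l_x / l_6.
  x=6: (0.609/0.609) × 110 = 110.0000
  x=7: (0.535/0.609) × 41 = 36.0181
  x=8: (0.477/0.609) × 77 = 60.3103
Sum = 110.0000 + 36.0181 + 60.3103 = 206.3284

206.33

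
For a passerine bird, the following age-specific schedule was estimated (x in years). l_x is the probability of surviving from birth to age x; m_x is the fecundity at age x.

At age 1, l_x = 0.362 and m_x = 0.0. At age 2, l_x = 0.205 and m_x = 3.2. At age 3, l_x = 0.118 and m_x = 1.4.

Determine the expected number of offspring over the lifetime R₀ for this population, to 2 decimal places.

0.82

R₀ = Σ l_x m_x:
  age 1: 0.362 × 0.0 = 0.0000
  age 2: 0.205 × 3.2 = 0.6560
  age 3: 0.118 × 1.4 = 0.1652
R₀ = 0.0000 + 0.6560 + 0.1652 = 0.8212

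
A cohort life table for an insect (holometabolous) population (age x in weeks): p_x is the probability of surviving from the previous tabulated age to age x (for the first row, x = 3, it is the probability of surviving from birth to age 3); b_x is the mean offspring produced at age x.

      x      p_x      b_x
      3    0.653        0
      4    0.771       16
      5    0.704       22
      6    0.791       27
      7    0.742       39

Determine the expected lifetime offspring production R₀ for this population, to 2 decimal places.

31.54

Survivorship from birth: l_x = p_3·p_4·…·p_x.
  l_3 = 0.65300
  l_4 = 0.50346
  l_5 = 0.35444
  l_6 = 0.28036
  l_7 = 0.20803
R₀ = Σ l_x b_x:
  age 3: 0.65300 × 0 = 0.0000
  age 4: 0.50346 × 16 = 8.0554
  age 5: 0.35444 × 22 = 7.7977
  age 6: 0.28036 × 27 = 7.5697
  age 7: 0.20803 × 39 = 8.1132
R₀ = 0.0000 + 8.0554 + 7.7977 + 7.5697 + 8.1132 = 31.5359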